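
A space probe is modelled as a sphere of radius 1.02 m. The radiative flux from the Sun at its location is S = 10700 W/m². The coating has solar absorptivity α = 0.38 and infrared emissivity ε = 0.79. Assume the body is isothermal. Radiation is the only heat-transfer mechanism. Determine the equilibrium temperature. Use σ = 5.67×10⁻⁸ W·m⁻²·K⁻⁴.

At equilibrium, absorbed power = emitted power.
Absorbing cross-section = πr² = 3.269 m²; emitting surface = 4πr² = 13.07 m² (ratio 4).
αS·A_cross = εσ·A_surf·T⁴  ⇒  T⁴ = αS/(ε·4σ).
T⁴ = 0.380·10700/(0.79·4·5.67×10⁻⁸) = 2.269×10¹⁰ K⁴.
T = (2.269×10¹⁰)^(1/4).

T ≈ 388 K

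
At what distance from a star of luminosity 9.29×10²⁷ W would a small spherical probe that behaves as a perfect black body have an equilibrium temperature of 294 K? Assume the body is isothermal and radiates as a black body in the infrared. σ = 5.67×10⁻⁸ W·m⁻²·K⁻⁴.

d ≈ 6.61×10¹¹ m

For an isothermal black-emitting sphere, (1−a)S·πr² = σ·4πr²·T⁴ ⇒ S = 4σT⁴/(1−a).
S = 4·5.67×10⁻⁸·(294)⁴/1.00 = 1694 W/m².
Flux falls as S = L/(4πd²), so d = √(L/(4πS)) = √(9.29×10²⁷/(4π·1694)).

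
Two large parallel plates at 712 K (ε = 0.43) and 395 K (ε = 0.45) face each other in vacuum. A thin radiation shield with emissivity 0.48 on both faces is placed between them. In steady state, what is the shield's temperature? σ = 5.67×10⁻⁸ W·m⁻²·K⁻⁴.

In steady state the net flux on the hot side equals that on the cold side.
σ(T₁⁴−T_s⁴)/D₁ = σ(T_s⁴−T₂⁴)/D₂, with D₁ = 1/ε₁+1/ε_s−1 = 3.409, D₂ = 1/ε_s+1/ε₂−1 = 3.306.
Solve for T_s⁴: T_s⁴ = (D₂·T₁⁴ + D₁·T₂⁴)/(D₁+D₂) = 1.389×10¹¹ K⁴.

T_s ≈ 610 K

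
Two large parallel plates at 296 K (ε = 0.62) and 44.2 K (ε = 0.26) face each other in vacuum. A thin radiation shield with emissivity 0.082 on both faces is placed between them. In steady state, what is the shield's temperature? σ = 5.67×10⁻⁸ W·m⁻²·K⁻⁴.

T_s ≈ 254 K

In steady state the net flux on the hot side equals that on the cold side.
σ(T₁⁴−T_s⁴)/D₁ = σ(T_s⁴−T₂⁴)/D₂, with D₁ = 1/ε₁+1/ε_s−1 = 12.81, D₂ = 1/ε_s+1/ε₂−1 = 15.04.
Solve for T_s⁴: T_s⁴ = (D₂·T₁⁴ + D₁·T₂⁴)/(D₁+D₂) = 4.148×10⁹ K⁴.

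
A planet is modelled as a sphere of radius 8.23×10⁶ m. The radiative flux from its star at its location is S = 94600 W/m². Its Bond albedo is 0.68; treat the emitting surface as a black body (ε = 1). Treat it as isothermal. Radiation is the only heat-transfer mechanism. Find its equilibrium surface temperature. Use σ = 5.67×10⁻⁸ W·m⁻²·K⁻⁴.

T ≈ 604 K

At equilibrium, absorbed power = emitted power.
Absorbing cross-section = πr² = 2.128×10¹⁴ m²; emitting surface = 4πr² = 8.512×10¹⁴ m² (ratio 4).
(1−a)S·A_cross = εσ·A_surf·T⁴  ⇒  T⁴ = (1−a)S/(4σ).
T⁴ = 0.320·94600/(4·5.67×10⁻⁸) = 1.335×10¹¹ K⁴.
T = (1.335×10¹¹)^(1/4).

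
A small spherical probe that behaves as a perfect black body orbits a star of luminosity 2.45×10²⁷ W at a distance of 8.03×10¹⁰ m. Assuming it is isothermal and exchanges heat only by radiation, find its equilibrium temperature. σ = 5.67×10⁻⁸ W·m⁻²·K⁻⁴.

T ≈ 604 K

First find the stellar flux at distance d: S = L/(4πd²) = 2.45×10²⁷/(4π·(8.03×10¹⁰)²) = 30240 W/m².
For an isothermal sphere, absorbed (1−a)S·πr² = emitted σ·4πr²·T⁴, so T⁴ = (1−a)S/(4σ).
T⁴ = 1.00·30240/(4·5.67×10⁻⁸) = 1.333×10¹¹ K⁴.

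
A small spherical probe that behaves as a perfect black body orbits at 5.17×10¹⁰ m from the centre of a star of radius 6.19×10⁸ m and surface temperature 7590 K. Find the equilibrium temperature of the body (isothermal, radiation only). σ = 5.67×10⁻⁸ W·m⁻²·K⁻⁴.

The star's surface emits σT_*⁴; at distance d the flux is S = σT_*⁴(R_*/d)².
S = 5.67×10⁻⁸·(7590)⁴·(6.19×10⁸/5.17×10¹⁰)² = 26970 W/m².
For an isothermal sphere T⁴ = (1−a)S/(4σ) = 1.189×10¹¹ K⁴.

T ≈ 587 K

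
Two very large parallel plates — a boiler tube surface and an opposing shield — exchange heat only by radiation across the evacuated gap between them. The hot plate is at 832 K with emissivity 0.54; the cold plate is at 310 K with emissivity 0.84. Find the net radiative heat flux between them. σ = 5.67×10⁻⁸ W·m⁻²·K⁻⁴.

For two infinite grey parallel plates, q = σ(T₁⁴ − T₂⁴)/(1/ε₁ + 1/ε₂ − 1).
T₁⁴ − T₂⁴ = 4.792×10¹¹ − 9.235×10⁹ = 4.699×10¹¹ K⁴.
1/ε₁ + 1/ε₂ − 1 = 1.852 + 1.190 − 1 = 2.042.
q = 5.67×10⁻⁸ × 4.699×10¹¹ / 2.042.

q ≈ 13000 W/m²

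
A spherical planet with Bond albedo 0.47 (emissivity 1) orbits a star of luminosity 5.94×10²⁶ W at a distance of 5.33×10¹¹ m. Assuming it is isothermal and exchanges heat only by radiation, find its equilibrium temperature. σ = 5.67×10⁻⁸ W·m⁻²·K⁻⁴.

T ≈ 140 K

First find the stellar flux at distance d: S = L/(4πd²) = 5.94×10²⁶/(4π·(5.33×10¹¹)²) = 166.4 W/m².
For an isothermal sphere, absorbed (1−a)S·πr² = emitted σ·4πr²·T⁴, so T⁴ = (1−a)S/(4σ).
T⁴ = 0.530·166.4/(4·5.67×10⁻⁸) = 3.888×10⁸ K⁴.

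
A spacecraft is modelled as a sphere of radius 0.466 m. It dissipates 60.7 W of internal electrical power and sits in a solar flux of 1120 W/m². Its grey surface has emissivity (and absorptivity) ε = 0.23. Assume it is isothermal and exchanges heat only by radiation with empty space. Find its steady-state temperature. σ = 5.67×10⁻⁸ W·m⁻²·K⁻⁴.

T ≈ 286 K

At steady state, absorbed solar power + internal power = radiated power.
Absorbed: α·S·A_cross = 0.23·1120·0.6822 = 175.7 W (cross-section πr²).
Total input = 175.7 + 60.7 = 236.4 W.
Radiated: εσ·A_surf·T⁴ with A_surf = 4πr² = 2.729 m².
T⁴ = 236.4/(0.23·5.67×10⁻⁸·2.729) = 6.644×10⁹ K⁴.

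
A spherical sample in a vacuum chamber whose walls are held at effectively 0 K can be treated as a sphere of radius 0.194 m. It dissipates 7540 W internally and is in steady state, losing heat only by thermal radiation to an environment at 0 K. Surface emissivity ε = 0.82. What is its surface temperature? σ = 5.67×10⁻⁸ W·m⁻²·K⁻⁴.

Steady state: internal power = radiated power, P = εσA T⁴.
Radiating area A = 4πr² = 0.4729 m².
T⁴ = P/(εσA) = 7540/(0.82·5.67×10⁻⁸·0.4729) = 3.429×10¹¹ K⁴.
T = (3.429×10¹¹)^(1/4).

T ≈ 765 K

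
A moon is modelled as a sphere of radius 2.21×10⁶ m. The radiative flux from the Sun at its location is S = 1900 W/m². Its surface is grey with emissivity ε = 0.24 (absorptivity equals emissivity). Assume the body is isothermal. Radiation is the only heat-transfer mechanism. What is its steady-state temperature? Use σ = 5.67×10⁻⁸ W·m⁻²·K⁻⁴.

At equilibrium, absorbed power = emitted power.
Absorbing cross-section = πr² = 1.534×10¹³ m²; emitting surface = 4πr² = 6.138×10¹³ m² (ratio 4).
εS·A_cross = εσ·A_surf·T⁴  ⇒  T⁴ = S/(4σ)   (ε cancels).
T⁴ = 1900/(4·5.67×10⁻⁸) = 8.377×10⁹ K⁴.
T = (8.377×10⁹)^(1/4).

T ≈ 303 K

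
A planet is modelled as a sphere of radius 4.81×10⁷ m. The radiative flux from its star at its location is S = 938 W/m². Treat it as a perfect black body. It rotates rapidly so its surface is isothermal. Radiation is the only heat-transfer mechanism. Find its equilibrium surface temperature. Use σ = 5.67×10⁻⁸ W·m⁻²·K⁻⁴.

At equilibrium, absorbed power = emitted power.
Absorbing cross-section = πr² = 7.268×10¹⁵ m²; emitting surface = 4πr² = 2.907×10¹⁶ m² (ratio 4).
S·A_cross = εσ·A_surf·T⁴  ⇒  T⁴ = S/(4σ).
T⁴ = 1.00·938/(4·5.67×10⁻⁸) = 4.136×10⁹ K⁴.
T = (4.136×10⁹)^(1/4).

T ≈ 254 K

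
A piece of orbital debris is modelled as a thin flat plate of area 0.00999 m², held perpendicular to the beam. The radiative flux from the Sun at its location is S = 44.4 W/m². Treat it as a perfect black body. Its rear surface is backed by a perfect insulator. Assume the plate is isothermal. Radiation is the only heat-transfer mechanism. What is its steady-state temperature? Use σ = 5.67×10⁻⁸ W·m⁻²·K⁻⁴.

At equilibrium, absorbed power = emitted power.
Absorbing cross-section = A = 0.009990 m²; emitting surface = A = 0.009990 m² (ratio 1).
S·A_cross = εσ·A_surf·T⁴  ⇒  T⁴ = S/(1σ).
T⁴ = 1.00·44.4/(1·5.67×10⁻⁸) = 7.831×10⁸ K⁴.
T = (7.831×10⁸)^(1/4).

T ≈ 167 K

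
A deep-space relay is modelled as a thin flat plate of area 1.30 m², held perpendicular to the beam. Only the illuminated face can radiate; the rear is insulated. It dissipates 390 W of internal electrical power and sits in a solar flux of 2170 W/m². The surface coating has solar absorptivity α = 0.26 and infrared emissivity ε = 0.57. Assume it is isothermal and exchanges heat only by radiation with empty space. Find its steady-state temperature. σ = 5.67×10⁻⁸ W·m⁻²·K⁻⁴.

At steady state, absorbed solar power + internal power = radiated power.
Absorbed: α·S·A_cross = 0.26·2170·1.300 = 733.5 W (cross-section A).
Total input = 733.5 + 390 = 1123 W.
Radiated: εσ·A_surf·T⁴ with A_surf = A = 1.300 m².
T⁴ = 1123/(0.57·5.67×10⁻⁸·1.300) = 2.674×10¹⁰ K⁴.

T ≈ 404 K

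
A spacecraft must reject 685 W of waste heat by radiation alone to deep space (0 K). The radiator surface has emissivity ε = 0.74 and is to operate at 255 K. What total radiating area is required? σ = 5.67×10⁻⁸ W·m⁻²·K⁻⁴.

P = εσA T⁴ ⇒ A = P/(εσT⁴).
T⁴ = 4.228×10⁹ K⁴.
A = 685/(0.74 × 5.67×10⁻⁸ × 4.228×10⁹).

A ≈ 3.86 m²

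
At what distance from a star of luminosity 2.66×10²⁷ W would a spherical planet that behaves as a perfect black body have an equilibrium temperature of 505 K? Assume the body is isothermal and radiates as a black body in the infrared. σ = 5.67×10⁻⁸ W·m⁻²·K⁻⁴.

d ≈ 1.20×10¹¹ m

For an isothermal black-emitting sphere, (1−a)S·πr² = σ·4πr²·T⁴ ⇒ S = 4σT⁴/(1−a).
S = 4·5.67×10⁻⁸·(505)⁴/1.00 = 14750 W/m².
Flux falls as S = L/(4πd²), so d = √(L/(4πS)) = √(2.66×10²⁷/(4π·14750)).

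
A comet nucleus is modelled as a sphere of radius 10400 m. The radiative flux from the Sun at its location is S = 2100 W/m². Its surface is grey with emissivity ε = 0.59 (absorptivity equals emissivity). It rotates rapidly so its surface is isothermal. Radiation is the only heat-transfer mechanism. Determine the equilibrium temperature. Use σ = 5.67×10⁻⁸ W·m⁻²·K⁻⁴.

T ≈ 310 K

At equilibrium, absorbed power = emitted power.
Absorbing cross-section = πr² = 3.398×10⁸ m²; emitting surface = 4πr² = 1.359×10⁹ m² (ratio 4).
εS·A_cross = εσ·A_surf·T⁴  ⇒  T⁴ = S/(4σ)   (ε cancels).
T⁴ = 2100/(4·5.67×10⁻⁸) = 9.259×10⁹ K⁴.
T = (9.259×10⁹)^(1/4).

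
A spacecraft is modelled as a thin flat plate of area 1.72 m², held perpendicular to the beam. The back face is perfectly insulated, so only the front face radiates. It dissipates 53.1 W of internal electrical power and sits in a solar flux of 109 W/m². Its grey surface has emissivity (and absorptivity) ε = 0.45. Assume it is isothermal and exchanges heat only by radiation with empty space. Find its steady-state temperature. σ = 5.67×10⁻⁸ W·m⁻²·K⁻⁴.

At steady state, absorbed solar power + internal power = radiated power.
Absorbed: α·S·A_cross = 0.45·109·1.720 = 84.37 W (cross-section A).
Total input = 84.37 + 53.1 = 137.5 W.
Radiated: εσ·A_surf·T⁴ with A_surf = A = 1.720 m².
T⁴ = 137.5/(0.45·5.67×10⁻⁸·1.720) = 3.132×10⁹ K⁴.

T ≈ 237 K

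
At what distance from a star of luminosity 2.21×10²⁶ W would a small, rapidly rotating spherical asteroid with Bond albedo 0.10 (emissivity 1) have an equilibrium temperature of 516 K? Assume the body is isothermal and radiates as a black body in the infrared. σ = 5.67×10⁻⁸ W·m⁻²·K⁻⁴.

d ≈ 3.14×10¹⁰ m

For an isothermal black-emitting sphere, (1−a)S·πr² = σ·4πr²·T⁴ ⇒ S = 4σT⁴/(1−a).
S = 4·5.67×10⁻⁸·(516)⁴/0.900 = 17860 W/m².
Flux falls as S = L/(4πd²), so d = √(L/(4πS)) = √(2.21×10²⁶/(4π·17860)).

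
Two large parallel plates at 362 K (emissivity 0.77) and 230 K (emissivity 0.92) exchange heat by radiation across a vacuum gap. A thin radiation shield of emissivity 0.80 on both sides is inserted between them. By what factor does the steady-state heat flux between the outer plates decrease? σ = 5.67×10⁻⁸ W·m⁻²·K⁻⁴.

Without shield: q₀ = σΔ(T⁴)/(1/ε₁+1/ε₂−1) with denominator 1.386.
With shield the two gaps are in series; the resistances add: (1/ε₁+1/ε_s−1)+(1/ε_s+1/ε₂−1) = 1.549+1.337 = 2.886.
Heat-flux ratio q₀/q = 2.886/1.386.

factor ≈ 2.08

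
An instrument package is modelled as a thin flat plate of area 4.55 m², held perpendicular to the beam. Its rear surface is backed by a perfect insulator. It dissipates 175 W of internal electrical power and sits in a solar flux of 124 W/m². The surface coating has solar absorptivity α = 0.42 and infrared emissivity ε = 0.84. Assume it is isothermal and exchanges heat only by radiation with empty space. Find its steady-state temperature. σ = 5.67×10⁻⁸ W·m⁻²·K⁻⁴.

T ≈ 209 K

At steady state, absorbed solar power + internal power = radiated power.
Absorbed: α·S·A_cross = 0.42·124·4.550 = 237.0 W (cross-section A).
Total input = 237.0 + 175 = 412.0 W.
Radiated: εσ·A_surf·T⁴ with A_surf = A = 4.550 m².
T⁴ = 412.0/(0.84·5.67×10⁻⁸·4.550) = 1.901×10⁹ K⁴.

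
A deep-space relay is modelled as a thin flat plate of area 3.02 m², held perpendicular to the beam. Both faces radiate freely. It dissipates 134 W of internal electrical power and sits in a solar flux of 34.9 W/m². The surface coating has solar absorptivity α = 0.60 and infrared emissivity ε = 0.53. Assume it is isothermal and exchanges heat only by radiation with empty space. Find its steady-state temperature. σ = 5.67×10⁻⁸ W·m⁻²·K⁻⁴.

At steady state, absorbed solar power + internal power = radiated power.
Absorbed: α·S·A_cross = 0.60·34.9·3.020 = 63.24 W (cross-section A).
Total input = 63.24 + 134 = 197.2 W.
Radiated: εσ·A_surf·T⁴ with A_surf = 2A = 6.040 m².
T⁴ = 197.2/(0.53·5.67×10⁻⁸·6.040) = 1.087×10⁹ K⁴.

T ≈ 182 K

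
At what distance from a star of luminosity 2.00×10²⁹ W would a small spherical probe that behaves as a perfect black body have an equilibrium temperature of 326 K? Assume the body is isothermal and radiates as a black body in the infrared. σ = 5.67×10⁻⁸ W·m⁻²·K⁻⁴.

For an isothermal black-emitting sphere, (1−a)S·πr² = σ·4πr²·T⁴ ⇒ S = 4σT⁴/(1−a).
S = 4·5.67×10⁻⁸·(326)⁴/1.00 = 2562 W/m².
Flux falls as S = L/(4πd²), so d = √(L/(4πS)) = √(2.00×10²⁹/(4π·2562)).

d ≈ 2.49×10¹² m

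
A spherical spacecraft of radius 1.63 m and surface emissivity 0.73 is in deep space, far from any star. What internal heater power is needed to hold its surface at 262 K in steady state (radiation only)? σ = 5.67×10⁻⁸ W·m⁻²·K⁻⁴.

P ≈ 6510 W

P = εσ·4πr²·T⁴.
4πr² = 33.39 m²; T⁴ = 4.712×10⁹ K⁴.
P = 0.73·5.67×10⁻⁸·33.39·4.712×10⁹.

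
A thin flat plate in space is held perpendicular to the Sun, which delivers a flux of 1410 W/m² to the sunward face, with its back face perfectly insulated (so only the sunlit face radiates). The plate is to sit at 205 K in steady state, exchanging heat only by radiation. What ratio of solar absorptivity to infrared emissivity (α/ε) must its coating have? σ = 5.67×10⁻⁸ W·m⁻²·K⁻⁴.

α/ε ≈ 0.0710

Balance: αS·A = εσ·1A·T⁴ ⇒ α/ε = σT⁴/S.
α/ε = 5.67×10⁻⁸·(205)⁴/1410 = 5.67×10⁻⁸·1.766×10⁹/1410.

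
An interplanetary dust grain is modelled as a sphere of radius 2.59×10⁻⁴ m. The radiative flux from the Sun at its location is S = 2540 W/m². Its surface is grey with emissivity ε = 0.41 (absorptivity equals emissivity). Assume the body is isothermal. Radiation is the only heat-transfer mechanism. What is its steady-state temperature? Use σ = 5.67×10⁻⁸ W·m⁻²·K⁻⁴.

At equilibrium, absorbed power = emitted power.
Absorbing cross-section = πr² = 2.107×10⁻⁷ m²; emitting surface = 4πr² = 8.430×10⁻⁷ m² (ratio 4).
εS·A_cross = εσ·A_surf·T⁴  ⇒  T⁴ = S/(4σ)   (ε cancels).
T⁴ = 2540/(4·5.67×10⁻⁸) = 1.120×10¹⁰ K⁴.
T = (1.120×10¹⁰)^(1/4).

T ≈ 325 K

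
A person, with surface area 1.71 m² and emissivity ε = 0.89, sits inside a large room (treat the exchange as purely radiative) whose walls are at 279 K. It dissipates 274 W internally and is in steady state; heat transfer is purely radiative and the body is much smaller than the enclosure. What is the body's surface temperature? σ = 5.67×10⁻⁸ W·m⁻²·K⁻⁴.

For a small grey body in a large enclosure, net radiated power = εσA(T⁴ − T_w⁴).
Steady state: P = εσA(T⁴ − T_w⁴) with A = 1.71 m².
T⁴ = P/(εσA) + T_w⁴ = 274/(0.89·5.67×10⁻⁸·1.710) + (279)⁴
    = 3.175×10⁹ + 6.059×10⁹ = 9.234×10⁹ K⁴.

T ≈ 310 K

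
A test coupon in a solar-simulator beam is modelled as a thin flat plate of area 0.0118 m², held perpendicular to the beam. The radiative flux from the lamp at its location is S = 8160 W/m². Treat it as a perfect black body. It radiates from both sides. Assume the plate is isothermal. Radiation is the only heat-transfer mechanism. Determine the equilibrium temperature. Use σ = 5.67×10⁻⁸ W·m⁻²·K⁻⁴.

At equilibrium, absorbed power = emitted power.
Absorbing cross-section = A = 0.01180 m²; emitting surface = 2A = 0.02360 m² (ratio 2).
S·A_cross = εσ·A_surf·T⁴  ⇒  T⁴ = S/(2σ).
T⁴ = 1.00·8160/(2·5.67×10⁻⁸) = 7.196×10¹⁰ K⁴.
T = (7.196×10¹⁰)^(1/4).

T ≈ 518 K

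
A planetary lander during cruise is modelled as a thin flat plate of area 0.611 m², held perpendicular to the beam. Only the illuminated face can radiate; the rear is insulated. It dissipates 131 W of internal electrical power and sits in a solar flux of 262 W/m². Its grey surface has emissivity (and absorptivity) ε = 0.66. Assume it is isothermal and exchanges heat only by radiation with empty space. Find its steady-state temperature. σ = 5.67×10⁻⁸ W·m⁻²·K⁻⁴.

At steady state, absorbed solar power + internal power = radiated power.
Absorbed: α·S·A_cross = 0.66·262·0.6110 = 105.7 W (cross-section A).
Total input = 105.7 + 131 = 236.7 W.
Radiated: εσ·A_surf·T⁴ with A_surf = A = 0.6110 m².
T⁴ = 236.7/(0.66·5.67×10⁻⁸·0.6110) = 1.035×10¹⁰ K⁴.

T ≈ 319 K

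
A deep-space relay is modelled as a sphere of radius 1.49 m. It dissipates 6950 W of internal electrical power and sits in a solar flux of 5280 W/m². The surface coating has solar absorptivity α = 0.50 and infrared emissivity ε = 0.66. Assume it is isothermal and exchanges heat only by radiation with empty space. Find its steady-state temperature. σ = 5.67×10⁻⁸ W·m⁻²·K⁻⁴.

At steady state, absorbed solar power + internal power = radiated power.
Absorbed: α·S·A_cross = 0.50·5280·6.975 = 18410 W (cross-section πr²).
Total input = 18410 + 6950 = 25360 W.
Radiated: εσ·A_surf·T⁴ with A_surf = 4πr² = 27.90 m².
T⁴ = 25360/(0.66·5.67×10⁻⁸·27.90) = 2.429×10¹⁰ K⁴.

T ≈ 395 K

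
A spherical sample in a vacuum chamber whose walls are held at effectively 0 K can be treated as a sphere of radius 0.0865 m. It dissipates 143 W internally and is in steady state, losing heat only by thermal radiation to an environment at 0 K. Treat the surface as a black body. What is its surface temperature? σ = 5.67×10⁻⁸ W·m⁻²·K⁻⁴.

Steady state: internal power = radiated power, P = εσA T⁴.
Radiating area A = 4πr² = 0.09402 m².
T⁴ = P/(εσA) = 143/(1.0·5.67×10⁻⁸·0.09402) = 2.682×10¹⁰ K⁴.
T = (2.682×10¹⁰)^(1/4).

T ≈ 405 K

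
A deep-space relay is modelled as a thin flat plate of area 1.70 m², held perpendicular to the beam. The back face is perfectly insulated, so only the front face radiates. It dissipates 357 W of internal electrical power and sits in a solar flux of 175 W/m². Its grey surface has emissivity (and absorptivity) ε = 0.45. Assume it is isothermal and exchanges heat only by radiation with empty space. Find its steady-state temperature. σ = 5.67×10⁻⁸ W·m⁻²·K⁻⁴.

T ≈ 326 K

At steady state, absorbed solar power + internal power = radiated power.
Absorbed: α·S·A_cross = 0.45·175·1.700 = 133.9 W (cross-section A).
Total input = 133.9 + 357 = 490.9 W.
Radiated: εσ·A_surf·T⁴ with A_surf = A = 1.700 m².
T⁴ = 490.9/(0.45·5.67×10⁻⁸·1.700) = 1.132×10¹⁰ K⁴.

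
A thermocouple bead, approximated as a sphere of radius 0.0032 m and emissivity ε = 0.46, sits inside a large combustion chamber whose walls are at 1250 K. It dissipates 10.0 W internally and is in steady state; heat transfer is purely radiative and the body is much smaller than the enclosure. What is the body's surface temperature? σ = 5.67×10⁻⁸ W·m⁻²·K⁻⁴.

T ≈ 1530 K

For a small grey body in a large enclosure, net radiated power = εσA(T⁴ − T_w⁴).
Steady state: P = εσA(T⁴ − T_w⁴) with A = 4πr² = 1.287×10⁻⁴ m².
T⁴ = P/(εσA) + T_w⁴ = 10.0/(0.46·5.67×10⁻⁸·1.287×10⁻⁴) + (1250)⁴
    = 2.980×10¹² + 2.441×10¹² = 5.421×10¹² K⁴.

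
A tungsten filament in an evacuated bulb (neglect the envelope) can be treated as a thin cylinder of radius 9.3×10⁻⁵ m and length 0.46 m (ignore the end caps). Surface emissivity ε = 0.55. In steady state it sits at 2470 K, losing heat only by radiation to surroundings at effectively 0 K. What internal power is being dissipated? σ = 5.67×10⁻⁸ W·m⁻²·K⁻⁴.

Steady state: P = εσA T⁴.
A = 2πrL = 2.688×10⁻⁴ m²; T⁴ = (2470)⁴ = 3.722×10¹³ K⁴.
P = 0.55 × 5.67×10⁻⁸ × 2.688×10⁻⁴ × 3.722×10¹³.

P ≈ 312 W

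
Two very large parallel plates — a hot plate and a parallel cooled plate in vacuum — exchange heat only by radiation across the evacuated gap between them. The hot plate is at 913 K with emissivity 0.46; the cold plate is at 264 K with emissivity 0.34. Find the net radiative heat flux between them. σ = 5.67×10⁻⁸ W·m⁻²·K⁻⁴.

For two infinite grey parallel plates, q = σ(T₁⁴ − T₂⁴)/(1/ε₁ + 1/ε₂ − 1).
T₁⁴ − T₂⁴ = 6.948×10¹¹ − 4.858×10⁹ = 6.900×10¹¹ K⁴.
1/ε₁ + 1/ε₂ − 1 = 2.174 + 2.941 − 1 = 4.115.
q = 5.67×10⁻⁸ × 6.900×10¹¹ / 4.115.

q ≈ 9510 W/m²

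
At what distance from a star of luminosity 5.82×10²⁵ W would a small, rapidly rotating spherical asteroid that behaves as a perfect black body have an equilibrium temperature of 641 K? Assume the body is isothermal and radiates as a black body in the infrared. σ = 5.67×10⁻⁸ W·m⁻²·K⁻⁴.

For an isothermal black-emitting sphere, (1−a)S·πr² = σ·4πr²·T⁴ ⇒ S = 4σT⁴/(1−a).
S = 4·5.67×10⁻⁸·(641)⁴/1.00 = 38290 W/m².
Flux falls as S = L/(4πd²), so d = √(L/(4πS)) = √(5.82×10²⁵/(4π·38290)).

d ≈ 1.10×10¹⁰ m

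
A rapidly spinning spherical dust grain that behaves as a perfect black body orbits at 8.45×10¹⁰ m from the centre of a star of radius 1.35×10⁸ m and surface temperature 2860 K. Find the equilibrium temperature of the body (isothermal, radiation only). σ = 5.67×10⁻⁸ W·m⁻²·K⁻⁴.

T ≈ 80.8 K

The star's surface emits σT_*⁴; at distance d the flux is S = σT_*⁴(R_*/d)².
S = 5.67×10⁻⁸·(2860)⁴·(1.35×10⁸/8.45×10¹⁰)² = 9.683 W/m².
For an isothermal sphere T⁴ = (1−a)S/(4σ) = 4.269×10⁷ K⁴.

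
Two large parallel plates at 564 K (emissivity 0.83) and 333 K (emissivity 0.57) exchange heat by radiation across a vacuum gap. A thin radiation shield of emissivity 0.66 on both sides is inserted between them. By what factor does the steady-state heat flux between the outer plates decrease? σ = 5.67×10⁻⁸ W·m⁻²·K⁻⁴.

factor ≈ 2.04

Without shield: q₀ = σΔ(T⁴)/(1/ε₁+1/ε₂−1) with denominator 1.959.
With shield the two gaps are in series; the resistances add: (1/ε₁+1/ε_s−1)+(1/ε_s+1/ε₂−1) = 1.720+2.270 = 3.990.
Heat-flux ratio q₀/q = 3.990/1.959.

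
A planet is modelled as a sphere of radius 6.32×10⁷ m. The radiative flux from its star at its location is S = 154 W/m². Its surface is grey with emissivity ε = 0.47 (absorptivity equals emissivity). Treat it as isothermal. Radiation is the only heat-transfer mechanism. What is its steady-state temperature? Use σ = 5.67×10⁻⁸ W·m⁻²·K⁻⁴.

T ≈ 161 K

At equilibrium, absorbed power = emitted power.
Absorbing cross-section = πr² = 1.255×10¹⁶ m²; emitting surface = 4πr² = 5.019×10¹⁶ m² (ratio 4).
εS·A_cross = εσ·A_surf·T⁴  ⇒  T⁴ = S/(4σ)   (ε cancels).
T⁴ = 154/(4·5.67×10⁻⁸) = 6.790×10⁸ K⁴.
T = (6.790×10⁸)^(1/4).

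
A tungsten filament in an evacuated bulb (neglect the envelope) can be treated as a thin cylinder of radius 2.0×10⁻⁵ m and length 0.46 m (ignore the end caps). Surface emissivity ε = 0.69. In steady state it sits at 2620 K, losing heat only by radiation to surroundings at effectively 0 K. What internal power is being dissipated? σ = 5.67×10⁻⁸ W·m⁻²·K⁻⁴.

P ≈ 107 W

Steady state: P = εσA T⁴.
A = 2πrL = 5.781×10⁻⁵ m²; T⁴ = (2620)⁴ = 4.712×10¹³ K⁴.
P = 0.69 × 5.67×10⁻⁸ × 5.781×10⁻⁵ × 4.712×10¹³.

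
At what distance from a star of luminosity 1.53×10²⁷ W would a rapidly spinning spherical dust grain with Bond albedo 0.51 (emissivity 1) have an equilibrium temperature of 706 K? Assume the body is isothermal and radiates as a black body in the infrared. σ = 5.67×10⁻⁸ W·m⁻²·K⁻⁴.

For an isothermal black-emitting sphere, (1−a)S·πr² = σ·4πr²·T⁴ ⇒ S = 4σT⁴/(1−a).
S = 4·5.67×10⁻⁸·(706)⁴/0.490 = 1.150×10⁵ W/m².
Flux falls as S = L/(4πd²), so d = √(L/(4πS)) = √(1.53×10²⁷/(4π·1.150×10⁵)).

d ≈ 3.25×10¹⁰ m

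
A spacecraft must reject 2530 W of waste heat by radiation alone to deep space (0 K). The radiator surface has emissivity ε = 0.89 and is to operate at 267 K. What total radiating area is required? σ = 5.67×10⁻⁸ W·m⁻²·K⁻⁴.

A ≈ 9.87 m²

P = εσA T⁴ ⇒ A = P/(εσT⁴).
T⁴ = 5.082×10⁹ K⁴.
A = 2530/(0.89 × 5.67×10⁻⁸ × 5.082×10⁹).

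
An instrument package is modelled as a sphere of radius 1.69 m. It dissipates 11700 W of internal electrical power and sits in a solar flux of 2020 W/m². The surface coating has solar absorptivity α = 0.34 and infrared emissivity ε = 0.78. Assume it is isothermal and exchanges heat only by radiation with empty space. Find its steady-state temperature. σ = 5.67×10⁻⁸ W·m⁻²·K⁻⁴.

T ≈ 326 K

At steady state, absorbed solar power + internal power = radiated power.
Absorbed: α·S·A_cross = 0.34·2020·8.973 = 6162 W (cross-section πr²).
Total input = 6162 + 11700 = 17860 W.
Radiated: εσ·A_surf·T⁴ with A_surf = 4πr² = 35.89 m².
T⁴ = 17860/(0.78·5.67×10⁻⁸·35.89) = 1.125×10¹⁰ K⁴.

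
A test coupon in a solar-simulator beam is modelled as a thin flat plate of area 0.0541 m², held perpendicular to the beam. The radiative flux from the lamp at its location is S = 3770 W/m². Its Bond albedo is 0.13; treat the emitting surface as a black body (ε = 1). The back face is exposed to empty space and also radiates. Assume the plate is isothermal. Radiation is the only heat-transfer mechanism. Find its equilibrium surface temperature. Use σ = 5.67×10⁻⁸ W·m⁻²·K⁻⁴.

T ≈ 412 K

At equilibrium, absorbed power = emitted power.
Absorbing cross-section = A = 0.05410 m²; emitting surface = 2A = 0.1082 m² (ratio 2).
(1−a)S·A_cross = εσ·A_surf·T⁴  ⇒  T⁴ = (1−a)S/(2σ).
T⁴ = 0.870·3770/(2·5.67×10⁻⁸) = 2.892×10¹⁰ K⁴.
T = (2.892×10¹⁰)^(1/4).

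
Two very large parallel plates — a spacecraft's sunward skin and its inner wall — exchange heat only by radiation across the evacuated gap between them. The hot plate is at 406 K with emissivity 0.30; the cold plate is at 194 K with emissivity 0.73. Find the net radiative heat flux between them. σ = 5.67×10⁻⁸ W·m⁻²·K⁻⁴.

q ≈ 394 W/m²

For two infinite grey parallel plates, q = σ(T₁⁴ − T₂⁴)/(1/ε₁ + 1/ε₂ − 1).
T₁⁴ − T₂⁴ = 2.717×10¹⁰ − 1.416×10⁹ = 2.575×10¹⁰ K⁴.
1/ε₁ + 1/ε₂ − 1 = 3.333 + 1.370 − 1 = 3.703.
q = 5.67×10⁻⁸ × 2.575×10¹⁰ / 3.703.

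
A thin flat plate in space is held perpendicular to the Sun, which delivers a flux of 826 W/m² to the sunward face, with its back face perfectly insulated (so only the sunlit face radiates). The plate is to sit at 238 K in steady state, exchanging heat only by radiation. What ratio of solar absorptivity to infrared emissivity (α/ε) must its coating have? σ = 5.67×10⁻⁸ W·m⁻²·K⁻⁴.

Balance: αS·A = εσ·1A·T⁴ ⇒ α/ε = σT⁴/S.
α/ε = 5.67×10⁻⁸·(238)⁴/826 = 5.67×10⁻⁸·3.209×10⁹/826.

α/ε ≈ 0.220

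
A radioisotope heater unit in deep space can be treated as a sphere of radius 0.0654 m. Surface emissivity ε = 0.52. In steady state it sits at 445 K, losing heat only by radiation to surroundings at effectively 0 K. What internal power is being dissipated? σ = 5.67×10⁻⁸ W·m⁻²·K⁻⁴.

Steady state: P = εσA T⁴.
A = 4πr² = 0.05375 m²; T⁴ = (445)⁴ = 3.921×10¹⁰ K⁴.
P = 0.52 × 5.67×10⁻⁸ × 0.05375 × 3.921×10¹⁰.

P ≈ 62.1 W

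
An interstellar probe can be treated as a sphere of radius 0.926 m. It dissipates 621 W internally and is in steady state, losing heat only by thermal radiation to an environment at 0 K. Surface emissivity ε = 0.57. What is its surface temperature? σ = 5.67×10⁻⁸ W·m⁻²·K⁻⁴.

Steady state: internal power = radiated power, P = εσA T⁴.
Radiating area A = 4πr² = 10.78 m².
T⁴ = P/(εσA) = 621/(0.57·5.67×10⁻⁸·10.78) = 1.783×10⁹ K⁴.
T = (1.783×10⁹)^(1/4).

T ≈ 205 K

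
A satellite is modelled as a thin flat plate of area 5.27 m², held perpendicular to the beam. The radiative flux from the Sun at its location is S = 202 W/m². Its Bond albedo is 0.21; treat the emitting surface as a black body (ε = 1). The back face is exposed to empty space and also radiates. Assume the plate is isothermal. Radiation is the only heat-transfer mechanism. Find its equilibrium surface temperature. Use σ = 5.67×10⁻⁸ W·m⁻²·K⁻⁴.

At equilibrium, absorbed power = emitted power.
Absorbing cross-section = A = 5.270 m²; emitting surface = 2A = 10.54 m² (ratio 2).
(1−a)S·A_cross = εσ·A_surf·T⁴  ⇒  T⁴ = (1−a)S/(2σ).
T⁴ = 0.790·202/(2·5.67×10⁻⁸) = 1.407×10⁹ K⁴.
T = (1.407×10⁹)^(1/4).

T ≈ 194 K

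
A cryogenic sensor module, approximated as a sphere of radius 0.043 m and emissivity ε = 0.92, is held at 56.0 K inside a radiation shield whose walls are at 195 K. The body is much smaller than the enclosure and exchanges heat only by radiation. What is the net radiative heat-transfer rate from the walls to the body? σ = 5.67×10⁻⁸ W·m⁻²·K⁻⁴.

P_net ≈ 1.74 W

For a small grey body in a large enclosure: P_net = εσA(T_body⁴ − T_wall⁴).
A = 4πr² = 0.02324 m²; T_body⁴ − T_wall⁴ = 9.834×10⁶ − 1.446×10⁹ = -1.436×10⁹ K⁴.
|P_net| = 0.92·5.67×10⁻⁸·0.02324·1.436×10⁹.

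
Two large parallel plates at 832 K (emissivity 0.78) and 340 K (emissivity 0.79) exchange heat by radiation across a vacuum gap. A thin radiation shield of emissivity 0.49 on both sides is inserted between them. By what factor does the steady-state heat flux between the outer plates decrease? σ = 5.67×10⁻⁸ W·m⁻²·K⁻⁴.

Without shield: q₀ = σΔ(T⁴)/(1/ε₁+1/ε₂−1) with denominator 1.548.
With shield the two gaps are in series; the resistances add: (1/ε₁+1/ε_s−1)+(1/ε_s+1/ε₂−1) = 2.323+2.307 = 4.630.
Heat-flux ratio q₀/q = 4.630/1.548.

factor ≈ 2.99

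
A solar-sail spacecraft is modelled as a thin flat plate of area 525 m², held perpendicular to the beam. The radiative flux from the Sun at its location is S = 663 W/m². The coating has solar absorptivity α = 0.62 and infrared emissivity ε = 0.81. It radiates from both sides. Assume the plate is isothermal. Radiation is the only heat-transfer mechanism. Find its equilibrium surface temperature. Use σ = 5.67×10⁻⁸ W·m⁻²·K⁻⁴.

T ≈ 259 K

At equilibrium, absorbed power = emitted power.
Absorbing cross-section = A = 525.0 m²; emitting surface = 2A = 1050 m² (ratio 2).
αS·A_cross = εσ·A_surf·T⁴  ⇒  T⁴ = αS/(ε·2σ).
T⁴ = 0.620·663/(0.81·2·5.67×10⁻⁸) = 4.475×10⁹ K⁴.
T = (4.475×10⁹)^(1/4).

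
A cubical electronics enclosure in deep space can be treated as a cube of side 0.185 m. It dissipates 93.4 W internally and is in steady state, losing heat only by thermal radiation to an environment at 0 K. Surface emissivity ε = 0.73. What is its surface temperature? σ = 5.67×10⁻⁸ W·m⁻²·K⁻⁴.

Steady state: internal power = radiated power, P = εσA T⁴.
Radiating area A = 6L² = 0.2053 m².
T⁴ = P/(εσA) = 93.4/(0.73·5.67×10⁻⁸·0.2053) = 1.099×10¹⁰ K⁴.
T = (1.099×10¹⁰)^(1/4).

T ≈ 324 K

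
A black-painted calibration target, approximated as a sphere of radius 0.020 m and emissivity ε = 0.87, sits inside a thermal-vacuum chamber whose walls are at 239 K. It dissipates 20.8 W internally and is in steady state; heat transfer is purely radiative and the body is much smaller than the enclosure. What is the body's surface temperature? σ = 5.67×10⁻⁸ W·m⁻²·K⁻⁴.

For a small grey body in a large enclosure, net radiated power = εσA(T⁴ − T_w⁴).
Steady state: P = εσA(T⁴ − T_w⁴) with A = 4πr² = 0.005027 m².
T⁴ = P/(εσA) + T_w⁴ = 20.8/(0.87·5.67×10⁻⁸·0.005027) + (239)⁴
    = 8.389×10¹⁰ + 3.263×10⁹ = 8.715×10¹⁰ K⁴.

T ≈ 543 K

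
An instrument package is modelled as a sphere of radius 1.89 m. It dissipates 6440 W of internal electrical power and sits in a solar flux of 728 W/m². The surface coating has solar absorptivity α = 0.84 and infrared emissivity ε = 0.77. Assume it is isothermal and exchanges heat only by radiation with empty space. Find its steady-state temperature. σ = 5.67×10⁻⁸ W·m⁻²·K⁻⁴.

At steady state, absorbed solar power + internal power = radiated power.
Absorbed: α·S·A_cross = 0.84·728·11.22 = 6863 W (cross-section πr²).
Total input = 6863 + 6440 = 13300 W.
Radiated: εσ·A_surf·T⁴ with A_surf = 4πr² = 44.89 m².
T⁴ = 13300/(0.77·5.67×10⁻⁸·44.89) = 6.788×10⁹ K⁴.

T ≈ 287 K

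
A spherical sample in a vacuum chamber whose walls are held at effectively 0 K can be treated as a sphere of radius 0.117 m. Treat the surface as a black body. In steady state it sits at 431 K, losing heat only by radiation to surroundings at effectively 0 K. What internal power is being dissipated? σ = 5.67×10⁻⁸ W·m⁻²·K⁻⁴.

P ≈ 337 W

Steady state: P = εσA T⁴.
A = 4πr² = 0.1720 m²; T⁴ = (431)⁴ = 3.451×10¹⁰ K⁴.
P = 1.0 × 5.67×10⁻⁸ × 0.1720 × 3.451×10¹⁰.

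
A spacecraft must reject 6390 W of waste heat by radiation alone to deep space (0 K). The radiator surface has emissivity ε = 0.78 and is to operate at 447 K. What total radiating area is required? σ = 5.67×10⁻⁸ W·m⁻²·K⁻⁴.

A ≈ 3.62 m²

P = εσA T⁴ ⇒ A = P/(εσT⁴).
T⁴ = 3.992×10¹⁰ K⁴.
A = 6390/(0.78 × 5.67×10⁻⁸ × 3.992×10¹⁰).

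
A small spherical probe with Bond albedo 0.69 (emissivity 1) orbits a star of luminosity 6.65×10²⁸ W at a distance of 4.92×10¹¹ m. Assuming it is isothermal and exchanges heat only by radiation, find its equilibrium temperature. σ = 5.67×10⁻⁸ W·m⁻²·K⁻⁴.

T ≈ 416 K

First find the stellar flux at distance d: S = L/(4πd²) = 6.65×10²⁸/(4π·(4.92×10¹¹)²) = 21860 W/m².
For an isothermal sphere, absorbed (1−a)S·πr² = emitted σ·4πr²·T⁴, so T⁴ = (1−a)S/(4σ).
T⁴ = 0.310·21860/(4·5.67×10⁻⁸) = 2.988×10¹⁰ K⁴.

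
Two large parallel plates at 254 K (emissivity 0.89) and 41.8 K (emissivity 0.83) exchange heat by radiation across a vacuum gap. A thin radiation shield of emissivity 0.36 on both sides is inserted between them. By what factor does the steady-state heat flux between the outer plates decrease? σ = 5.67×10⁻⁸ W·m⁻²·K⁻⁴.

factor ≈ 4.43

Without shield: q₀ = σΔ(T⁴)/(1/ε₁+1/ε₂−1) with denominator 1.328.
With shield the two gaps are in series; the resistances add: (1/ε₁+1/ε_s−1)+(1/ε_s+1/ε₂−1) = 2.901+2.983 = 5.884.
Heat-flux ratio q₀/q = 5.884/1.328.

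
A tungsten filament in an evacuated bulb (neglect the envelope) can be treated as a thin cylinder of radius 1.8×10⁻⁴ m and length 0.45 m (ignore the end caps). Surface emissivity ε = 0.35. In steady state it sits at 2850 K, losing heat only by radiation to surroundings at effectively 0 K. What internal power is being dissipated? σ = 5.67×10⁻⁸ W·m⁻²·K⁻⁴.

Steady state: P = εσA T⁴.
A = 2πrL = 5.089×10⁻⁴ m²; T⁴ = (2850)⁴ = 6.598×10¹³ K⁴.
P = 0.35 × 5.67×10⁻⁸ × 5.089×10⁻⁴ × 6.598×10¹³.

P ≈ 666 W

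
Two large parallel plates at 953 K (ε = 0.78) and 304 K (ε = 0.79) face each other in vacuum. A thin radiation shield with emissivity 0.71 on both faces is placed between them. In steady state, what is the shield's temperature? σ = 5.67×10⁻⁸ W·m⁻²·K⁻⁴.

T_s ≈ 802 K

In steady state the net flux on the hot side equals that on the cold side.
σ(T₁⁴−T_s⁴)/D₁ = σ(T_s⁴−T₂⁴)/D₂, with D₁ = 1/ε₁+1/ε_s−1 = 1.691, D₂ = 1/ε_s+1/ε₂−1 = 1.674.
Solve for T_s⁴: T_s⁴ = (D₂·T₁⁴ + D₁·T₂⁴)/(D₁+D₂) = 4.147×10¹¹ K⁴.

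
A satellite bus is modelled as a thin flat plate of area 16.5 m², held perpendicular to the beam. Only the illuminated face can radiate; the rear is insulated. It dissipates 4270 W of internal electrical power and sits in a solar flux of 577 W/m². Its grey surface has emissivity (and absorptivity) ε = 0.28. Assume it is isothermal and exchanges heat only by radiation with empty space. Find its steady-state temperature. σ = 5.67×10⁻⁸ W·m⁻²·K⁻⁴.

T ≈ 403 K

At steady state, absorbed solar power + internal power = radiated power.
Absorbed: α·S·A_cross = 0.28·577·16.50 = 2666 W (cross-section A).
Total input = 2666 + 4270 = 6936 W.
Radiated: εσ·A_surf·T⁴ with A_surf = A = 16.50 m².
T⁴ = 6936/(0.28·5.67×10⁻⁸·16.50) = 2.648×10¹⁰ K⁴.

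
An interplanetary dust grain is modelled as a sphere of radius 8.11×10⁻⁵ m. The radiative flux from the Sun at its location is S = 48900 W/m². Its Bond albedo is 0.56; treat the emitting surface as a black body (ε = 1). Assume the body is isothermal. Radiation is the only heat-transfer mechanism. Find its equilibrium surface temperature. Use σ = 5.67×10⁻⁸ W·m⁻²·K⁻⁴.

At equilibrium, absorbed power = emitted power.
Absorbing cross-section = πr² = 2.066×10⁻⁸ m²; emitting surface = 4πr² = 8.265×10⁻⁸ m² (ratio 4).
(1−a)S·A_cross = εσ·A_surf·T⁴  ⇒  T⁴ = (1−a)S/(4σ).
T⁴ = 0.440·48900/(4·5.67×10⁻⁸) = 9.487×10¹⁰ K⁴.
T = (9.487×10¹⁰)^(1/4).

T ≈ 555 K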